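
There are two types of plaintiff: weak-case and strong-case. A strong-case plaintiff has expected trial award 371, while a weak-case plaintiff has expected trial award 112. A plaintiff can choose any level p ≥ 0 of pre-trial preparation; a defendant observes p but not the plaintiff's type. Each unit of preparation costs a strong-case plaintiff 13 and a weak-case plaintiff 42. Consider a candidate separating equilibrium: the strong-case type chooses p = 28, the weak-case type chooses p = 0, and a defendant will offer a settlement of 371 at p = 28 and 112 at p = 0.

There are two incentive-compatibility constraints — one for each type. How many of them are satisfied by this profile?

Strong-case type: signal → 371 − 13 × 28 = 7; deviate to 0 → 112. IC fails (7 < 112).
Weak-case type: stay at 0 → 112; mimic → 371 − 42 × 28 = -805. IC holds (112 ≥ -805).
1 of 2 constraints hold, so this profile is not an equilibrium.

1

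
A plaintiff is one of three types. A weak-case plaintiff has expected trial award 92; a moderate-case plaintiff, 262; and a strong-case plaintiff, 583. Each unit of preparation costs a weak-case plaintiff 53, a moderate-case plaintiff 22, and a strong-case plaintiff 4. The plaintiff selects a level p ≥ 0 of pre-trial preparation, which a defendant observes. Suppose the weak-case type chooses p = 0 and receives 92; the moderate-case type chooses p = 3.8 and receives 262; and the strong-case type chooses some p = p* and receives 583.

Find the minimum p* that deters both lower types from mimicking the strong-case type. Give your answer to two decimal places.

Moderate-case type (on-path payoff 262 − 22×3.8 = 178.4) won't mimic when 178.4 ≥ 583 − 22·p*, i.e. p* ≥ 18.39.
Weak-case type (on-path payoff 92) won't mimic when 92 ≥ 583 − 53·p*, i.e. p* ≥ 9.26.
Both must hold, so p* = max(9.26, 18.39) = 18.39. The moderate-case type's constraint binds.

18.39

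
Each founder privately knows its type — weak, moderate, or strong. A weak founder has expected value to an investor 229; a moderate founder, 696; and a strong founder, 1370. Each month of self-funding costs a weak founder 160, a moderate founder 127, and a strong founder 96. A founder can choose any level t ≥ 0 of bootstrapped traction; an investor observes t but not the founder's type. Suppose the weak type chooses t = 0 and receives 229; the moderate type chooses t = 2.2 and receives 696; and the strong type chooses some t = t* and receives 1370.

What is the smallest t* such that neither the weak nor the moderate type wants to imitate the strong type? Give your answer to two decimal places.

Weak type (on-path payoff 229) won't mimic when 229 ≥ 1370 − 160·t*, i.e. t* ≥ 7.13.
Moderate type (on-path payoff 696 − 127×2.2 = 416.6) won't mimic when 416.6 ≥ 1370 − 127·t*, i.e. t* ≥ 7.51.
Both must hold, so t* = max(7.13, 7.51) = 7.51. The moderate type's constraint binds.

7.51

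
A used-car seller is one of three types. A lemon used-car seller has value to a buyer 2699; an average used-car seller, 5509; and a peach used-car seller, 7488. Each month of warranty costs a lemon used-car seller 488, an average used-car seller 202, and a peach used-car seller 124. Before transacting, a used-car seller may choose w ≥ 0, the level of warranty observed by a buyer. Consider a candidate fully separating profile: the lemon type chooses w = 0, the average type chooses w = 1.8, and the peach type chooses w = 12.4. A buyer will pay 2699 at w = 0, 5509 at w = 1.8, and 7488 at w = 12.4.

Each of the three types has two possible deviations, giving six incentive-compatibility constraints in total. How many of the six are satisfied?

Average (own payoff 5509 − 202×1.8 = 5145.4): to w=0 gives 2699 → no gain ✓; to w=12.4 gives 7488 − 202×12.4 = 4983.2 → no gain ✓.
Lemon (own payoff 2699): to w=1.8 gives 5509 − 488×1.8 = 4630.6 → profitable ✗; to w=12.4 gives 7488 − 488×12.4 = 1436.8 → no gain ✓.
Peach (own payoff 7488 − 124×12.4 = 5950.4): to w=0 gives 2699 → no gain ✓; to w=1.8 gives 5509 − 124×1.8 = 5285.8 → no gain ✓.
5 of the 6 constraints hold; not an equilibrium.

5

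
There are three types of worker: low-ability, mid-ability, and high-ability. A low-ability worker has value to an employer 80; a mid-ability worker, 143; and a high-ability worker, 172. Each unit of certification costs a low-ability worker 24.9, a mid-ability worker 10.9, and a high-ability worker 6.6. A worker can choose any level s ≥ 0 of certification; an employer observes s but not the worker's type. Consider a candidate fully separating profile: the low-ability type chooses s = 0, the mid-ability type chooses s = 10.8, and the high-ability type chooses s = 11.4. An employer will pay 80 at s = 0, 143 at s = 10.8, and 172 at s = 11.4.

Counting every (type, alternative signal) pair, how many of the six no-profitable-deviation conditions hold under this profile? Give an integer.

4

Low-ability (own payoff 80): to s=10.8 gives 143 − 24.9×10.8 = -125.92 → no gain ✓; to s=11.4 gives 172 − 24.9×11.4 = -111.86 → no gain ✓.
Mid-ability (own payoff 143 − 10.9×10.8 = 25.28): to s=0 gives 80 → profitable ✗; to s=11.4 gives 172 − 10.9×11.4 = 47.74 → profitable ✗.
High-ability (own payoff 172 − 6.6×11.4 = 96.76): to s=0 gives 80 → no gain ✓; to s=10.8 gives 143 − 6.6×10.8 = 71.72 → no gain ✓.
4 of the 6 constraints hold; not an equilibrium.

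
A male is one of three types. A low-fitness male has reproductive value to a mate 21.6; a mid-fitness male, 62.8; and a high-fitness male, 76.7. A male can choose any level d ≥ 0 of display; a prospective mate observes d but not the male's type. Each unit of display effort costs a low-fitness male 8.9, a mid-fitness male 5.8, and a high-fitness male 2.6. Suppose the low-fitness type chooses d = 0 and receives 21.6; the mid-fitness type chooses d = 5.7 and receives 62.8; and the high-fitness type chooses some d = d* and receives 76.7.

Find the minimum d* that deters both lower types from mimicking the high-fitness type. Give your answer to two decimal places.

Mid-fitness type (on-path payoff 62.8 − 5.8×5.7 = 29.74) won't mimic when 29.74 ≥ 76.7 − 5.8·d*, i.e. d* ≥ 8.10.
Low-fitness type (on-path payoff 21.6) won't mimic when 21.6 ≥ 76.7 − 8.9·d*, i.e. d* ≥ 6.19.
Both must hold, so d* = max(6.19, 8.10) = 8.10. The mid-fitness type's constraint binds.

8.10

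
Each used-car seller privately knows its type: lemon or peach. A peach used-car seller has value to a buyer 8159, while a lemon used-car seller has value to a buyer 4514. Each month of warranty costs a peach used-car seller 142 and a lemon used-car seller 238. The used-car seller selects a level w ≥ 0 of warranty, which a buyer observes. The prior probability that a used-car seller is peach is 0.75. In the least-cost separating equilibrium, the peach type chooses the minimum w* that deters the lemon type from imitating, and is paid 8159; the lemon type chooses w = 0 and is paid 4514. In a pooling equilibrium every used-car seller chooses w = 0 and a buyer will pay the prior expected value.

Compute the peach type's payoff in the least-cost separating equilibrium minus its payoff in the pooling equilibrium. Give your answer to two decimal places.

Least-cost separating signal: w* solves 4514 = 8159 − 238·w*, so w* = (8159 − 4514)/238 ≈ 15.3151.
Peach type's separating payoff: 8159 − 142 × w* = 8159 − 142 × (8159 − 4514)/238 = 8159 − 517590/238 ≈ 5984.2521.
Pooling payoff: 0.75 × 8159 + 0.25 × 4514 = 7247.75.
Difference: 5984.2521 − 7247.75 = -1263.4979, i.e. -1263.50 to two decimal places.
The peach type would prefer the pooling outcome.

-1263.50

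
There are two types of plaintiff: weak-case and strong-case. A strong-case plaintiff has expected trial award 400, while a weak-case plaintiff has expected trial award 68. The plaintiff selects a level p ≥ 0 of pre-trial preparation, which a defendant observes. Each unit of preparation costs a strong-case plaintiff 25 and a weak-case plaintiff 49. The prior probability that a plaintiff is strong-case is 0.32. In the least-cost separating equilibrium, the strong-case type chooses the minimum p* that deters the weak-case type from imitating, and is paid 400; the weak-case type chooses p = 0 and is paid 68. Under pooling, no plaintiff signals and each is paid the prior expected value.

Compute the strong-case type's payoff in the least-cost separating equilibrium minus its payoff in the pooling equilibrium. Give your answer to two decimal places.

56.37

Least-cost separating signal: p* solves 68 = 400 − 49·p*, so p* = (400 − 68)/49 ≈ 6.7755.
Strong-case type's separating payoff: 400 − 25 × p* = 400 − 25 × (400 − 68)/49 = 400 − 8300/49 ≈ 230.6122.
Pooling payoff: 0.32 × 400 + 0.68 × 68 = 174.24.
Difference: 230.6122 − 174.24 = 56.3722, i.e. 56.37 to two decimal places.
The strong-case type prefers to separate.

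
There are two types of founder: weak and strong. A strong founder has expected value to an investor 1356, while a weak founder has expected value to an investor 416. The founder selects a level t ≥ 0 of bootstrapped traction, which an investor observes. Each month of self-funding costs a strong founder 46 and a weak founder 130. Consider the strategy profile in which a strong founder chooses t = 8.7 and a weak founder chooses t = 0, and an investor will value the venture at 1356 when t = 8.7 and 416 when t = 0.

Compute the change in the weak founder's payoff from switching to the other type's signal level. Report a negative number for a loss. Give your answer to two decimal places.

Playing t = 0 the weak founder receives 416.
Deviating to t = 8.7 brings payment 1356 at cost 130 × 8.7 = 1131, netting 225.
Gain from deviating: 225 − 416 = -191.00.
The gain is negative, so the weak type's incentive-compatibility constraint is satisfied.

-191.00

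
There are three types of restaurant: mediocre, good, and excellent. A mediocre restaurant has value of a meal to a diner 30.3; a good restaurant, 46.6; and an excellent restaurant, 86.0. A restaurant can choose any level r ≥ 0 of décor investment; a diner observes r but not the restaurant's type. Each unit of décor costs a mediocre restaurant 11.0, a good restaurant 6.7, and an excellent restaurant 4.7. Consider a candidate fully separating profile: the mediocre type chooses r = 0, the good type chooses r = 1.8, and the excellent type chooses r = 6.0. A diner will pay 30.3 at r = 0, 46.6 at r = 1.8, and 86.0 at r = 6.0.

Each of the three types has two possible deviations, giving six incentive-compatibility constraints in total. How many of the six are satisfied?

Excellent (own payoff 86.0 − 4.7×6.0 = 57.8): to r=0 gives 30.3 → no gain ✓; to r=1.8 gives 46.6 − 4.7×1.8 = 38.14 → no gain ✓.
Good (own payoff 46.6 − 6.7×1.8 = 34.54): to r=0 gives 30.3 → no gain ✓; to r=6.0 gives 86.0 − 6.7×6.0 = 45.8 → profitable ✗.
Mediocre (own payoff 30.3): to r=1.8 gives 46.6 − 11.0×1.8 = 26.8 → no gain ✓; to r=6.0 gives 86.0 − 11.0×6.0 = 20 → no gain ✓.
5 of the 6 constraints hold; not an equilibrium.

5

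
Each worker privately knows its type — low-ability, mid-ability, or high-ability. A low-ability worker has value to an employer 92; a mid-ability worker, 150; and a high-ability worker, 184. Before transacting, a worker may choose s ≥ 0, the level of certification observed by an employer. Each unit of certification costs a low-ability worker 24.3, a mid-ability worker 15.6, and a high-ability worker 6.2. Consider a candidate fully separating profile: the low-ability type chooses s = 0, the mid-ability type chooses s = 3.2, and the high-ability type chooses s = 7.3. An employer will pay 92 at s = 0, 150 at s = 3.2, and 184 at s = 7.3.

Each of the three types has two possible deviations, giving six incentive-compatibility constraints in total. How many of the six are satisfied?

High-ability (own payoff 184 − 6.2×7.3 = 138.74): to s=0 gives 92 → no gain ✓; to s=3.2 gives 150 − 6.2×3.2 = 130.16 → no gain ✓.
Mid-ability (own payoff 150 − 15.6×3.2 = 100.08): to s=0 gives 92 → no gain ✓; to s=7.3 gives 184 − 15.6×7.3 = 70.12 → no gain ✓.
Low-ability (own payoff 92): to s=3.2 gives 150 − 24.3×3.2 = 72.24 → no gain ✓; to s=7.3 gives 184 − 24.3×7.3 = 6.61 → no gain ✓.
6 of the 6 constraints hold; this profile is a separating equilibrium.

6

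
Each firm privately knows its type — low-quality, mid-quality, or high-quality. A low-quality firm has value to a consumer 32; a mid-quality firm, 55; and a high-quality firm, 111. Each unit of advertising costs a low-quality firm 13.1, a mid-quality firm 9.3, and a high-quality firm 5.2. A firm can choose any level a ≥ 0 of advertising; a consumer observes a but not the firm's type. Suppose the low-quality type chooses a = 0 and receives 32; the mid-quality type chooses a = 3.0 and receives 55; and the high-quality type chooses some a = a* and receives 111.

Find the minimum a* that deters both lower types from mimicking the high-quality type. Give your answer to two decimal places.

Low-quality type (on-path payoff 32) won't mimic when 32 ≥ 111 − 13.1·a*, i.e. a* ≥ 6.03.
Mid-quality type (on-path payoff 55 − 9.3×3.0 = 27.1) won't mimic when 27.1 ≥ 111 − 9.3·a*, i.e. a* ≥ 9.02.
Both must hold, so a* = max(6.03, 9.02) = 9.02. The mid-quality type's constraint binds.

9.02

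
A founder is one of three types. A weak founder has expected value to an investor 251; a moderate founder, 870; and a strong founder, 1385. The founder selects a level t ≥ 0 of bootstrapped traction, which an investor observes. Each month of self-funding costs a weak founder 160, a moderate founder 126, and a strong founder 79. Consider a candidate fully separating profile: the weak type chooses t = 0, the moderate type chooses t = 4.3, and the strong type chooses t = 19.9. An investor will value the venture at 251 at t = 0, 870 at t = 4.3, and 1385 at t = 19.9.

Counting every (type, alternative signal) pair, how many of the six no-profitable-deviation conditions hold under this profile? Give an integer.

4

Weak (own payoff 251): to t=4.3 gives 870 − 160×4.3 = 182 → no gain ✓; to t=19.9 gives 1385 − 160×19.9 = -1799 → no gain ✓.
Strong (own payoff 1385 − 79×19.9 = -187.1): to t=0 gives 251 → profitable ✗; to t=4.3 gives 870 − 79×4.3 = 530.3 → profitable ✗.
Moderate (own payoff 870 − 126×4.3 = 328.2): to t=0 gives 251 → no gain ✓; to t=19.9 gives 1385 − 126×19.9 = -1122.4 → no gain ✓.
4 of the 6 constraints hold; not an equilibrium.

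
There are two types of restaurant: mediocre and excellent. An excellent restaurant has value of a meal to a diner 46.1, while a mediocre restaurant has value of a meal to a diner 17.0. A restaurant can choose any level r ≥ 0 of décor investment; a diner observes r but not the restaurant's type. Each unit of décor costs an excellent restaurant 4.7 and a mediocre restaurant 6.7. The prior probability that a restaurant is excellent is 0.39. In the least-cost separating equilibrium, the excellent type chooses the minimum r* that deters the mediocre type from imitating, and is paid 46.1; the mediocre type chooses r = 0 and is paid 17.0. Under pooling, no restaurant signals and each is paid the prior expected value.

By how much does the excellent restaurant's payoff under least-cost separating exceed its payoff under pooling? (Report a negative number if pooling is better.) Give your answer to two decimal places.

-2.66

Least-cost separating signal: r* solves 17.0 = 46.1 − 6.7·r*, so r* = (46.1 − 17.0)/6.7 ≈ 4.3433.
Excellent type's separating payoff: 46.1 − 4.7 × r* = 46.1 − 4.7 × (46.1 − 17.0)/6.7 = 46.1 − 136.77/6.7 ≈ 25.6866.
Pooling payoff: 0.39 × 46.1 + 0.61 × 17.0 = 28.349.
Difference: 25.6866 − 28.349 = -2.6624, i.e. -2.66 to two decimal places.
The excellent type would prefer the pooling outcome.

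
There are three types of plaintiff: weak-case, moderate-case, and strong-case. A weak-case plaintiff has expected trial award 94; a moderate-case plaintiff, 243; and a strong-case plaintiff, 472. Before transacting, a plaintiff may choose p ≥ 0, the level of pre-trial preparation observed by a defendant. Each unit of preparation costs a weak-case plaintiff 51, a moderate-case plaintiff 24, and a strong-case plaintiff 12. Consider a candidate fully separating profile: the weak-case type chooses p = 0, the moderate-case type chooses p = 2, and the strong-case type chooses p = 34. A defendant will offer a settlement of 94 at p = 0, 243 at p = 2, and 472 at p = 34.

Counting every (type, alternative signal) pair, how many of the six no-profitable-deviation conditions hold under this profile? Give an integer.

Strong-case (own payoff 472 − 12×34 = 64): to p=0 gives 94 → profitable ✗; to p=2 gives 243 − 12×2 = 219 → profitable ✗.
Weak-case (own payoff 94): to p=2 gives 243 − 51×2 = 141 → profitable ✗; to p=34 gives 472 − 51×34 = -1262 → no gain ✓.
Moderate-case (own payoff 243 − 24×2 = 195): to p=0 gives 94 → no gain ✓; to p=34 gives 472 − 24×34 = -344 → no gain ✓.
3 of the 6 constraints hold; not an equilibrium.

3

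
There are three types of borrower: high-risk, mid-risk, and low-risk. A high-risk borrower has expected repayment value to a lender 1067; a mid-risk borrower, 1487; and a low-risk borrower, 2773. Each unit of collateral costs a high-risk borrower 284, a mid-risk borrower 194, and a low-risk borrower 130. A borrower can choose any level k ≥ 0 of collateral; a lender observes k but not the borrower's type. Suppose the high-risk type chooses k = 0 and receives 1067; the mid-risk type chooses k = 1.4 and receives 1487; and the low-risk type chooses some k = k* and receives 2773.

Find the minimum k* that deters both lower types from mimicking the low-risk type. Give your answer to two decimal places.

8.03

High-risk type (on-path payoff 1067) won't mimic when 1067 ≥ 2773 − 284·k*, i.e. k* ≥ 6.01.
Mid-risk type (on-path payoff 1487 − 194×1.4 = 1215.4) won't mimic when 1215.4 ≥ 2773 − 194·k*, i.e. k* ≥ 8.03.
Both must hold, so k* = max(6.01, 8.03) = 8.03. The mid-risk type's constraint binds.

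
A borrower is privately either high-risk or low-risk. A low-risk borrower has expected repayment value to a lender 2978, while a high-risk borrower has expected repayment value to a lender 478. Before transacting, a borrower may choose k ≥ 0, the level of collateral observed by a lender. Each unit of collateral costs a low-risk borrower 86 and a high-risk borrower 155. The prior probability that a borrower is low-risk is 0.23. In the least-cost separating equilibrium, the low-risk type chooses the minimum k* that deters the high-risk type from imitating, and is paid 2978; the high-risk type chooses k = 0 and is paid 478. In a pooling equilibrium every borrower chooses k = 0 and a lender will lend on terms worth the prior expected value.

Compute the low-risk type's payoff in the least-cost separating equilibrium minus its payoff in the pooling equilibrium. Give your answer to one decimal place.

537.9

Least-cost separating signal: k* solves 478 = 2978 − 155·k*, so k* = (2978 − 478)/155 ≈ 16.1290.
Low-risk type's separating payoff: 2978 − 86 × k* = 2978 − 86 × (2978 − 478)/155 = 2978 − 215000/155 ≈ 1590.903.
Pooling payoff: 0.23 × 2978 + 0.77 × 478 = 1053.
Difference: 1590.903 − 1053 = 537.903, i.e. 537.9 to one decimal place.
The low-risk type prefers to separate.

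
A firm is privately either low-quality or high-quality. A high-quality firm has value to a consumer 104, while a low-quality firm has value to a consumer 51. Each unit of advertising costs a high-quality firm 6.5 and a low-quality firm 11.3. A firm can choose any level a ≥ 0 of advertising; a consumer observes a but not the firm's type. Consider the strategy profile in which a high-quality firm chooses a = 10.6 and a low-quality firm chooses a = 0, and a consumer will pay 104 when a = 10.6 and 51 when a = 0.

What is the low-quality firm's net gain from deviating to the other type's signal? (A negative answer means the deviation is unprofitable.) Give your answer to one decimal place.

Playing a = 0 the low-quality firm receives 51.
Deviating to a = 10.6 brings payment 104 at cost 11.3 × 10.6 = 119.78, netting -15.78.
Gain from deviating: -15.78 − 51 = -66.78, i.e. -66.8 to one decimal place.
The gain is negative, so the low-quality type's incentive-compatibility constraint is satisfied.

-66.8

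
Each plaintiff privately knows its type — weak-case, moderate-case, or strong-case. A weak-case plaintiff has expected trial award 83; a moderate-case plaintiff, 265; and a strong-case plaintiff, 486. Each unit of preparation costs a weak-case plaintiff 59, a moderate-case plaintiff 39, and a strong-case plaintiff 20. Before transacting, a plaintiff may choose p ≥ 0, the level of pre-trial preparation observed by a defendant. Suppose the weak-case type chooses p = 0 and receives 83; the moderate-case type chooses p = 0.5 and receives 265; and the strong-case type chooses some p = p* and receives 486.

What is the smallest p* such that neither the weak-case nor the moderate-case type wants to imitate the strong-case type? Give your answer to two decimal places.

Moderate-case type (on-path payoff 265 − 39×0.5 = 245.5) won't mimic when 245.5 ≥ 486 − 39·p*, i.e. p* ≥ 6.17.
Weak-case type (on-path payoff 83) won't mimic when 83 ≥ 486 − 59·p*, i.e. p* ≥ 6.83.
Both must hold, so p* = max(6.83, 6.17) = 6.83. The weak-case type's constraint binds.

6.83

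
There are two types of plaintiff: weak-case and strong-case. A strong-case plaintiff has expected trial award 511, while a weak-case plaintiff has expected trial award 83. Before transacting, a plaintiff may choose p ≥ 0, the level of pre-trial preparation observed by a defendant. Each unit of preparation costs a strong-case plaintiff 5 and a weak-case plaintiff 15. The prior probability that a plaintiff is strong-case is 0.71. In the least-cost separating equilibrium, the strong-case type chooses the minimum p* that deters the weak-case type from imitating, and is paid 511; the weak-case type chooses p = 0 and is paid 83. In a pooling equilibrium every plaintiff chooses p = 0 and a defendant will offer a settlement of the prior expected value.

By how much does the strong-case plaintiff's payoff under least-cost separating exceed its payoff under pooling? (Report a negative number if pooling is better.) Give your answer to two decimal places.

-18.55

Least-cost separating signal: p* solves 83 = 511 − 15·p*, so p* = (511 − 83)/15 ≈ 28.5333.
Strong-case type's separating payoff: 511 − 5 × p* = 511 − 5 × (511 − 83)/15 = 511 − 2140/15 ≈ 368.3333.
Pooling payoff: 0.71 × 511 + 0.29 × 83 = 386.88.
Difference: 368.3333 − 386.88 = -18.5467, i.e. -18.55 to two decimal places.
The strong-case type would prefer the pooling outcome.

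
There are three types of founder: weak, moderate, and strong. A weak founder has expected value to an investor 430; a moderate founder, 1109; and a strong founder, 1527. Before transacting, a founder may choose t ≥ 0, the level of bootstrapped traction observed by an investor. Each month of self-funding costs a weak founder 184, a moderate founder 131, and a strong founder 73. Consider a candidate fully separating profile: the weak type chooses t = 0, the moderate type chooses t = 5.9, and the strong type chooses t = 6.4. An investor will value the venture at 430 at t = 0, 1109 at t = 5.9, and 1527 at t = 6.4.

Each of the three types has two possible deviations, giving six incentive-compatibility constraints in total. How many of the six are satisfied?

4

Moderate (own payoff 1109 − 131×5.9 = 336.1): to t=0 gives 430 → profitable ✗; to t=6.4 gives 1527 − 131×6.4 = 688.6 → profitable ✗.
Strong (own payoff 1527 − 73×6.4 = 1059.8): to t=0 gives 430 → no gain ✓; to t=5.9 gives 1109 − 73×5.9 = 678.3 → no gain ✓.
Weak (own payoff 430): to t=5.9 gives 1109 − 184×5.9 = 23.4 → no gain ✓; to t=6.4 gives 1527 − 184×6.4 = 349.4 → no gain ✓.
4 of the 6 constraints hold; not an equilibrium.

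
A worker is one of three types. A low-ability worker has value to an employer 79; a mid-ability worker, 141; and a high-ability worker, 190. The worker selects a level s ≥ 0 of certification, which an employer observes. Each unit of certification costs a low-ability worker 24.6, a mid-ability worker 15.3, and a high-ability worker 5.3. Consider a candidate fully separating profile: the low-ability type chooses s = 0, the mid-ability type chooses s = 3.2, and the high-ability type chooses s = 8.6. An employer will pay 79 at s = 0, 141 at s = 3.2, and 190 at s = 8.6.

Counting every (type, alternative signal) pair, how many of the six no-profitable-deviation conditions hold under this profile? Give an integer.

6

High-ability (own payoff 190 − 5.3×8.6 = 144.42): to s=0 gives 79 → no gain ✓; to s=3.2 gives 141 − 5.3×3.2 = 124.04 → no gain ✓.
Mid-ability (own payoff 141 − 15.3×3.2 = 92.04): to s=0 gives 79 → no gain ✓; to s=8.6 gives 190 − 15.3×8.6 = 58.42 → no gain ✓.
Low-ability (own payoff 79): to s=3.2 gives 141 − 24.6×3.2 = 62.28 → no gain ✓; to s=8.6 gives 190 − 24.6×8.6 = -21.56 → no gain ✓.
6 of the 6 constraints hold; this profile is a separating equilibrium.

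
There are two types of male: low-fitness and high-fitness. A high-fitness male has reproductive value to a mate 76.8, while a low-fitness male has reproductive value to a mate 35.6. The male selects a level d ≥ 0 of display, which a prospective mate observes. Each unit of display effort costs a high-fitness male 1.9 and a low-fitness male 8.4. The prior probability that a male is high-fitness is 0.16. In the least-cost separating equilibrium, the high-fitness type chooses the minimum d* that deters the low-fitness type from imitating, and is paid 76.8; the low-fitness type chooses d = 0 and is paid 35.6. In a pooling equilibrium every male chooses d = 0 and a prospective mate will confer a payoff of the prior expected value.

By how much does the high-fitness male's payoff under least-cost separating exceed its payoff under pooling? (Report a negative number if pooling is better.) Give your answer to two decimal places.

Least-cost separating signal: d* solves 35.6 = 76.8 − 8.4·d*, so d* = (76.8 − 35.6)/8.4 ≈ 4.9048.
High-fitness type's separating payoff: 76.8 − 1.9 × d* = 76.8 − 1.9 × (76.8 − 35.6)/8.4 = 76.8 − 78.28/8.4 ≈ 67.4810.
Pooling payoff: 0.16 × 76.8 + 0.84 × 35.6 = 42.192.
Difference: 67.4810 − 42.192 = 25.289, i.e. 25.29 to two decimal places.
The high-fitness type prefers to separate.

25.29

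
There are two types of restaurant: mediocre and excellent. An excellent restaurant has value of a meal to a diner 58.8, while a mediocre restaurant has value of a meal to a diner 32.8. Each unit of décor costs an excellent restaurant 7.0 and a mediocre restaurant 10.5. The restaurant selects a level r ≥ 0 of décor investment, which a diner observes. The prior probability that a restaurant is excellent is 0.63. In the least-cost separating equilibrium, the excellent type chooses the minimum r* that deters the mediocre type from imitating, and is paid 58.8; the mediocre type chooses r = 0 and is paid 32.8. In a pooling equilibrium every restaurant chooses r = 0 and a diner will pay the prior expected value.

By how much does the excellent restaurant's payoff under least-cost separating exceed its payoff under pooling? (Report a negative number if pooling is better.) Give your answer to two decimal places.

-7.71

Least-cost separating signal: r* solves 32.8 = 58.8 − 10.5·r*, so r* = (58.8 − 32.8)/10.5 ≈ 2.4762.
Excellent type's separating payoff: 58.8 − 7.0 × r* = 58.8 − 7.0 × (58.8 − 32.8)/10.5 = 58.8 − 182/10.5 ≈ 41.4667.
Pooling payoff: 0.63 × 58.8 + 0.37 × 32.8 = 49.18.
Difference: 41.4667 − 49.18 = -7.7133, i.e. -7.71 to two decimal places.
The excellent type would prefer the pooling outcome.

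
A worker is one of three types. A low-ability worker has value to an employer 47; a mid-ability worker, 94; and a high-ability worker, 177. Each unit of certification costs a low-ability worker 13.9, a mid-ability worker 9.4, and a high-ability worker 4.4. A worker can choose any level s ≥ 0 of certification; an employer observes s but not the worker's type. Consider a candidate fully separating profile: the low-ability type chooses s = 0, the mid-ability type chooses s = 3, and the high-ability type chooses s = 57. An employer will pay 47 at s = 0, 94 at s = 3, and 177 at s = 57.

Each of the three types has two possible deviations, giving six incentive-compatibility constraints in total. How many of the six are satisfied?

Low-ability (own payoff 47): to s=3 gives 94 − 13.9×3 = 52.3 → profitable ✗; to s=57 gives 177 − 13.9×57 = -615.3 → no gain ✓.
Mid-ability (own payoff 94 − 9.4×3 = 65.8): to s=0 gives 47 → no gain ✓; to s=57 gives 177 − 9.4×57 = -358.8 → no gain ✓.
High-ability (own payoff 177 − 4.4×57 = -73.8): to s=0 gives 47 → profitable ✗; to s=3 gives 94 − 4.4×3 = 80.8 → profitable ✗.
3 of the 6 constraints hold; not an equilibrium.

3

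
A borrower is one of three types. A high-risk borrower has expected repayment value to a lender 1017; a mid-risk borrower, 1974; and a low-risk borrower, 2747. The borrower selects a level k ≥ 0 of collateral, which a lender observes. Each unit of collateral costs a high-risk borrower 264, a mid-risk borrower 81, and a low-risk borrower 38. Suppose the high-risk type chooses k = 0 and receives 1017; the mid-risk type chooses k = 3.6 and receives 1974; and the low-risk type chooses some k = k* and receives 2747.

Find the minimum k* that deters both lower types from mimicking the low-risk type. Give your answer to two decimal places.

13.14

High-risk type (on-path payoff 1017) won't mimic when 1017 ≥ 2747 − 264·k*, i.e. k* ≥ 6.55.
Mid-risk type (on-path payoff 1974 − 81×3.6 = 1682.4) won't mimic when 1682.4 ≥ 2747 − 81·k*, i.e. k* ≥ 13.14.
Both must hold, so k* = max(6.55, 13.14) = 13.14. The mid-risk type's constraint binds.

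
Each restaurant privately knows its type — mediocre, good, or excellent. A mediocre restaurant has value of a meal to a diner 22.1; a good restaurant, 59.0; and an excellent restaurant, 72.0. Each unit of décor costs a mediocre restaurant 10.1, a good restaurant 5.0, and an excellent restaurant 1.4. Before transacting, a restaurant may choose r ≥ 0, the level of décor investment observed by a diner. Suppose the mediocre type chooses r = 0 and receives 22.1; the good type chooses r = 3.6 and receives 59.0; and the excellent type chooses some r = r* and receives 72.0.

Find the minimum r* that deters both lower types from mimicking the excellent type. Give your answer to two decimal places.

Good type (on-path payoff 59.0 − 5.0×3.6 = 41) won't mimic when 41 ≥ 72.0 − 5.0·r*, i.e. r* ≥ 6.20.
Mediocre type (on-path payoff 22.1) won't mimic when 22.1 ≥ 72.0 − 10.1·r*, i.e. r* ≥ 4.94.
Both must hold, so r* = max(4.94, 6.20) = 6.20. The good type's constraint binds.

6.20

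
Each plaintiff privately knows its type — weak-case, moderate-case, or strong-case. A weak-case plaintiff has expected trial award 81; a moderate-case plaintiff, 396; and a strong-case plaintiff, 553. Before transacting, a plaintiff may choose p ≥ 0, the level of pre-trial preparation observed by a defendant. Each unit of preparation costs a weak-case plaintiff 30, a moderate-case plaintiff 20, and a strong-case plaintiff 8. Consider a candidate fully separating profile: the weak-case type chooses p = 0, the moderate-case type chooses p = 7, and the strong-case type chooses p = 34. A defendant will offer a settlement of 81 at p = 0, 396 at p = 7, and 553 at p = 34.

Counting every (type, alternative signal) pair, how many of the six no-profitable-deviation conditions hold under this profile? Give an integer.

4

Weak-case (own payoff 81): to p=7 gives 396 − 30×7 = 186 → profitable ✗; to p=34 gives 553 − 30×34 = -467 → no gain ✓.
Moderate-case (own payoff 396 − 20×7 = 256): to p=0 gives 81 → no gain ✓; to p=34 gives 553 − 20×34 = -127 → no gain ✓.
Strong-case (own payoff 553 − 8×34 = 281): to p=0 gives 81 → no gain ✓; to p=7 gives 396 − 8×7 = 340 → profitable ✗.
4 of the 6 constraints hold; not an equilibrium.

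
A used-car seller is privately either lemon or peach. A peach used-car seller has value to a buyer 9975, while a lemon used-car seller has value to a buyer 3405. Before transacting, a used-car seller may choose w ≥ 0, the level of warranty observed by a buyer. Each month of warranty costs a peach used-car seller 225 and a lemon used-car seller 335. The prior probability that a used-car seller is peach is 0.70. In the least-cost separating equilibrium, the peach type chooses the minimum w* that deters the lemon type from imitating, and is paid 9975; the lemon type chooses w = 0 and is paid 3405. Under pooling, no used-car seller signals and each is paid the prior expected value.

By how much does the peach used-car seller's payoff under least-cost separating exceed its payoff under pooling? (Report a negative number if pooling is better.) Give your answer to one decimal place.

Least-cost separating signal: w* solves 3405 = 9975 − 335·w*, so w* = (9975 − 3405)/335 ≈ 19.6119.
Peach type's separating payoff: 9975 − 225 × w* = 9975 − 225 × (9975 − 3405)/335 = 9975 − 1478250/335 ≈ 5562.313.
Pooling payoff: 0.70 × 9975 + 0.30 × 3405 = 8004.
Difference: 5562.313 − 8004 = -2441.687, i.e. -2441.7 to one decimal place.
The peach type would prefer the pooling outcome.

-2441.7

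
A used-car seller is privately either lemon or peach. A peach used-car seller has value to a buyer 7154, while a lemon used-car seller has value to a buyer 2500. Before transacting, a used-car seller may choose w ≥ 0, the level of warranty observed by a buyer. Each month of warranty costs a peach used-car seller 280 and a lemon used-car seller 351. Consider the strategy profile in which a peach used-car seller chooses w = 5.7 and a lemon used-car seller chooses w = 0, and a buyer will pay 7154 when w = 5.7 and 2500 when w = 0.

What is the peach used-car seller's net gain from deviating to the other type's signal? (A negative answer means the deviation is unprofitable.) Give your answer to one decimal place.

Playing w = 5.7 the peach used-car seller receives 7154 − 280 × 5.7 = 5558.
Deviating to w = 0 yields 2500 instead.
Gain from deviating: 2500 − 5558 = -3058.0.
The gain is negative, so the peach type's incentive-compatibility constraint is satisfied.

-3058.0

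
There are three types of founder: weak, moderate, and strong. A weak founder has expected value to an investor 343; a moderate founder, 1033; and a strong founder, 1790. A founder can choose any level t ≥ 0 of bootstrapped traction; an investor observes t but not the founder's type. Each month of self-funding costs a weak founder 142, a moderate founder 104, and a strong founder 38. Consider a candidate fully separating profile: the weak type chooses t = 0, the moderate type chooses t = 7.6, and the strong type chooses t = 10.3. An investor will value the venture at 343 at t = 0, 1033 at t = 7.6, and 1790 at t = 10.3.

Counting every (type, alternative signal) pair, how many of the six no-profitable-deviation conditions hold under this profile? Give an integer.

Strong (own payoff 1790 − 38×10.3 = 1398.6): to t=0 gives 343 → no gain ✓; to t=7.6 gives 1033 − 38×7.6 = 744.2 → no gain ✓.
Weak (own payoff 343): to t=7.6 gives 1033 − 142×7.6 = -46.2 → no gain ✓; to t=10.3 gives 1790 − 142×10.3 = 327.4 → no gain ✓.
Moderate (own payoff 1033 − 104×7.6 = 242.6): to t=0 gives 343 → profitable ✗; to t=10.3 gives 1790 − 104×10.3 = 718.8 → profitable ✗.
4 of the 6 constraints hold; not an equilibrium.

4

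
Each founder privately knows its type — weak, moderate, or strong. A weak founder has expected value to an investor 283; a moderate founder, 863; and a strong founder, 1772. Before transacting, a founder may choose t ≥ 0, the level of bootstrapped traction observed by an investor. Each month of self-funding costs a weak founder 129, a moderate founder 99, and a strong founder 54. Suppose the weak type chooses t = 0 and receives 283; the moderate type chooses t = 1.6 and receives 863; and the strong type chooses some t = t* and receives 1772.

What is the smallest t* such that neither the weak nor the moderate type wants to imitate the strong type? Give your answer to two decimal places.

Moderate type (on-path payoff 863 − 99×1.6 = 704.6) won't mimic when 704.6 ≥ 1772 − 99·t*, i.e. t* ≥ 10.78.
Weak type (on-path payoff 283) won't mimic when 283 ≥ 1772 − 129·t*, i.e. t* ≥ 11.54.
Both must hold, so t* = max(11.54, 10.78) = 11.54. The weak type's constraint binds.

11.54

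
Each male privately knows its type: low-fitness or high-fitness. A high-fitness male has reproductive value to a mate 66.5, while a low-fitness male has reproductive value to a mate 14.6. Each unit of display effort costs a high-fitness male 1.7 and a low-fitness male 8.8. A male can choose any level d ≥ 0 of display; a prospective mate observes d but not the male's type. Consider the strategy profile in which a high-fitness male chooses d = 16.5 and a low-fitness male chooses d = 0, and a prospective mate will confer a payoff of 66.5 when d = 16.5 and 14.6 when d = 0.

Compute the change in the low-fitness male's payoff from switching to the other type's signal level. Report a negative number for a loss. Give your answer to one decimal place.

Playing d = 0 the low-fitness male receives 14.6.
Deviating to d = 16.5 brings payment 66.5 at cost 8.8 × 16.5 = 145.2, netting -78.7.
Gain from deviating: -78.7 − 14.6 = -93.3.
The gain is negative, so the low-fitness type's incentive-compatibility constraint is satisfied.

-93.3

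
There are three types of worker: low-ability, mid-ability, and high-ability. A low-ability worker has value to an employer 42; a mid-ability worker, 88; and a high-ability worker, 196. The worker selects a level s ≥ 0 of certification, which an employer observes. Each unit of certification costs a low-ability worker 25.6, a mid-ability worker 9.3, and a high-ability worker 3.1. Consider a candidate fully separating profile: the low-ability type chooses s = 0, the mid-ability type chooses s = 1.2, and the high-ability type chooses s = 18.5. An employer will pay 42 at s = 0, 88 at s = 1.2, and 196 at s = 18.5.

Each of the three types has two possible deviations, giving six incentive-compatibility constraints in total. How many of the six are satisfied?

5

Mid-ability (own payoff 88 − 9.3×1.2 = 76.84): to s=0 gives 42 → no gain ✓; to s=18.5 gives 196 − 9.3×18.5 = 23.95 → no gain ✓.
High-ability (own payoff 196 − 3.1×18.5 = 138.65): to s=0 gives 42 → no gain ✓; to s=1.2 gives 88 − 3.1×1.2 = 84.28 → no gain ✓.
Low-ability (own payoff 42): to s=1.2 gives 88 − 25.6×1.2 = 57.28 → profitable ✗; to s=18.5 gives 196 − 25.6×18.5 = -277.6 → no gain ✓.
5 of the 6 constraints hold; not an equilibrium.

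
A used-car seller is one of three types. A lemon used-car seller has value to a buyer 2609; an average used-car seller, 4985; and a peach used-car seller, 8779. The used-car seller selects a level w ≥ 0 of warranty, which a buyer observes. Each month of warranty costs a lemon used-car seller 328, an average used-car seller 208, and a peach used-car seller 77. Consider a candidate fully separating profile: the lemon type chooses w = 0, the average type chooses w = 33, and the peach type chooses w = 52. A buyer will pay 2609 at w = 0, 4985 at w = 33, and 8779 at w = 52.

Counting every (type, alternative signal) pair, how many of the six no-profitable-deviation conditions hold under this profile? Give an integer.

Lemon (own payoff 2609): to w=33 gives 4985 − 328×33 = -5839 → no gain ✓; to w=52 gives 8779 − 328×52 = -8277 → no gain ✓.
Average (own payoff 4985 − 208×33 = -1879): to w=0 gives 2609 → profitable ✗; to w=52 gives 8779 − 208×52 = -2037 → no gain ✓.
Peach (own payoff 8779 − 77×52 = 4775): to w=0 gives 2609 → no gain ✓; to w=33 gives 4985 − 77×33 = 2444 → no gain ✓.
5 of the 6 constraints hold; not an equilibrium.

5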